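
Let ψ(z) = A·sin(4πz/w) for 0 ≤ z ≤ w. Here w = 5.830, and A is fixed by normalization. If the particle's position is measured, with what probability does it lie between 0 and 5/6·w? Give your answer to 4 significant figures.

P ≈ 0.7989

P = ∫_{0}^{5/6·w} |ψ(z)|² dz.
The normalization integral ∫|ψ|²dz over the whole domain equals w/2·A², and A² cancels in the ratio.
In terms of u = z/w (A² and the length scale cancel between numerator and denominator), P = [∫_{0}^{5/6} sin(4·π·u)^2 du] / [∫_{0}^{1} sin(4·π·u)^2 du].
With ∫ sin(4·π·u)^2 du = u/2 - sin(4·π·u)·cos(4·π·u)/(8·π) + C, the region integral is -√(3)/(32·π) + 5/12 and the full one is 1/2.
Taking the ratio, P = -√(3)/(16·π) + 5/6.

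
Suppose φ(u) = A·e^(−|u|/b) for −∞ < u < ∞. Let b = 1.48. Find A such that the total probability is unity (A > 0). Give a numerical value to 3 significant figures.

Require ∫ |φ|² du = 1 over the whole domain.
∫|φ|² du = A²·(b).
So A² = (b)^(−1).
Substituting b = 1.48 gives A² = 0.6757, so A = 0.8220.

A ≈ 0.822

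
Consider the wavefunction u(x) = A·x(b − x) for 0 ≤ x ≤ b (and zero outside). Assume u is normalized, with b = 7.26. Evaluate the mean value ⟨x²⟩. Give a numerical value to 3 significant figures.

⟨x^2⟩ ≈ 15.1

By definition ⟨x²⟩ = ∫ x^2 |u(x)|² dx.
Evaluating both integrals, ⟨x²⟩ = 2·b^2/7.
With b = 7.26, ⟨x^2⟩ = 15.06.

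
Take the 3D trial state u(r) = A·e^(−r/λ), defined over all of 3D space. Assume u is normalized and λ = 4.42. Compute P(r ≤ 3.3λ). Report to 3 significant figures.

P = ∫ |u|² 4πr² dr over r ≤ 3.3λ.
The full normalization integral is A²·[π·λ^3] = 1, fixing A².
Let t = r/λ; then A², 4π and the length scale all cancel, so P = ∫_{0}^{3.3} t^2·e^(-2·t) dt ÷ ∫_{0}^{∞} t^2·e^(-2·t) dt.
Using ∫ t^2·e^(-2·t) dt = -(2·t^2 + 2·t + 1)·e^(-2·t)/4, the numerator is 1/4 - 1469·e^(-33/5)/200 and the denominator is 1/4.
This evaluates to P = 0.9600.

P ≈ 0.960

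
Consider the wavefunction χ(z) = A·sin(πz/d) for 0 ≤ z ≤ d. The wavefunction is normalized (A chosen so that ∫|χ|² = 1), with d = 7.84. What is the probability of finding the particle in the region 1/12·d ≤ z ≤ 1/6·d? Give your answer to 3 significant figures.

|χ|² is the probability density, so P = ∫_{1/12·d}^{1/6·d} |χ|² dz.
The normalization integral ∫|χ|²dz over the whole domain equals d/2·A², and A² cancels in the ratio.
In terms of u = z/d (A² and the length scale cancel between numerator and denominator), P = [∫_{1/12}^{1/6} sin(π·u)^2 du] / [∫_{0}^{1} sin(π·u)^2 du].
With ∫ sin(π·u)^2 du = u/2 - sin(2·π·u)/(4·π) + C, the region integral is -√(3)/(8·π) + 1/(8·π) + 1/24 and the full one is 1/2.
Taking the ratio, P = (-3·√(3) + 3 + π)/(12·π).

P ≈ 0.0251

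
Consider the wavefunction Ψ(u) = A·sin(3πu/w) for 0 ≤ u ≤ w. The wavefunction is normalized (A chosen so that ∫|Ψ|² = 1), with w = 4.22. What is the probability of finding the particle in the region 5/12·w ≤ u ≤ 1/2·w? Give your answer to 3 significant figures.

|Ψ|² is the probability density, so P = ∫_{5/12·w}^{1/2·w} |Ψ|² du.
Since A² = 1/(w/2), this is the region integral divided by the full normalization integral.
In terms of t = u/w (A² and the length scale cancel between numerator and denominator), P = [∫_{5/12}^{1/2} sin(3·π·t)^2 dt] / [∫_{0}^{1} sin(3·π·t)^2 dt].
With ∫ sin(3·π·t)^2 dt = t/2 - sin(6·π·t)/(12·π) + C, the region integral is 1/(12·π) + 1/24 and the full one is 1/2.
This works out to P = (2 + π)/(12·π).

P ≈ 0.136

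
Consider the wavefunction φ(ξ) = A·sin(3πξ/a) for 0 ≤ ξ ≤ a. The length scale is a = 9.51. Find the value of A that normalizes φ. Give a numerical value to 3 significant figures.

A ≈ 0.459

The normalization condition is ∫|φ|² dξ = 1 from 0 to a.
With ∫₀^a sin²(nπξ/a) dξ = a/2, carrying out the integral gives A² · a/2.
So A² = (a/2)^(−1).
Plugging in a = 9.51 yields A = 0.4586.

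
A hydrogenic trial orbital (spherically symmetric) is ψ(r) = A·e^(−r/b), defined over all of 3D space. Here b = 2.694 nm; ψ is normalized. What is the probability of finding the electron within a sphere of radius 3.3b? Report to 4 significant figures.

P ≈ 0.9600

P = ∫ |ψ|² 4πr² dr over r ≤ 3.3b.
The full normalization integral is A²·[π·b^3] = 1, fixing A².
In terms of u = r/b (A², 4π and the length scale all cancel between numerator and denominator), P = [∫_{0}^{3.3} u^2·e^(-2·u) du] / [∫_{0}^{∞} u^2·e^(-2·u) du].
With ∫ u^2·e^(-2·u) du = -(2·u^2 + 2·u + 1)·e^(-2·u)/4 + C, the region integral is 1/4 - 1469·e^(-33/5)/200 and the full one is 1/4.
The region integral divided by the full integral gives P = 0.96003.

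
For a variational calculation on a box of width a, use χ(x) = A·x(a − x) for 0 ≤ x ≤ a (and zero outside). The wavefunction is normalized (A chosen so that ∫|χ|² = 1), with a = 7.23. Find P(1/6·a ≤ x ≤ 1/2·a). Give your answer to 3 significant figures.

P ≈ 0.465

P = ∫_{1/6·a}^{1/2·a} |χ(x)|² dx.
Since A² = 1/(a^5/30), this is the region integral divided by the full normalization integral.
Substituting u = x/a, A² and the length scale cancel in the ratio: P = ∫_{1/6}^{1/2} u^2·(1 - u)^2 du / ∫_{0}^{1} u^2·(1 - u)^2 du.
Using ∫ u^2·(1 - u)^2 du = u^3·(6·u^2 - 15·u + 10)/30, the numerator is ≈ 0.015484 and the denominator is 1/30.
Taking the ratio, P = 301/648.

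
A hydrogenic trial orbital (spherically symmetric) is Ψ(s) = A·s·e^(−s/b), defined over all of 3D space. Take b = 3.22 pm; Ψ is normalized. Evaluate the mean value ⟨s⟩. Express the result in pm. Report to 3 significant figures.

⟨s⟩ ≈ 8.05 pm

The expectation value is the |Ψ|²-weighted average of s: ∫ s|Ψ|² 4πs² ds.
Recall ∫₀^∞ s^m e^(−s/β) ds = m!·β^(m+1), evaluating both integrals, ⟨s⟩ = 5·b/2.
Putting b = 3.22 gives 8.050.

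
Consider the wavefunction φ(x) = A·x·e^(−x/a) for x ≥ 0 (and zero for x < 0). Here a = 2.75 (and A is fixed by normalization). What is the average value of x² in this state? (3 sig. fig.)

The expectation value is the |φ|²-weighted average of x^2: ∫ x^2|φ|² dx.
The ratio of the moment integral to the normalization integral gives ⟨x²⟩ = 3·a^2.
Putting a = 2.75 gives 22.69.

⟨x^2⟩ ≈ 22.7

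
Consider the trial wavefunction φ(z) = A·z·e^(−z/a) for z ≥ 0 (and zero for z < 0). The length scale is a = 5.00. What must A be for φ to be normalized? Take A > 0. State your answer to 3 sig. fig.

The normalization condition is ∫|φ|² dz = 1 from 0 to ∞.
Recall ∫₀^∞ z^m e^(−z/β) dz = m!·β^(m+1), carrying out the integral gives A² · a^3/4.
With a = 5.00: A² = 0.03200 and A = 0.1789.

A ≈ 0.179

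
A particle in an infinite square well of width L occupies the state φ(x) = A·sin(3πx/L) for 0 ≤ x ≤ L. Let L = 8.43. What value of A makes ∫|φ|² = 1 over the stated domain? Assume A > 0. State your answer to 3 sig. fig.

A ≈ 0.487

We need A² ∫|f|² dx = 1, taking the integral from 0 to L.
With ∫₀^L sin²(nπx/L) dx = L/2, ∫|φ|² dx = A²·(L/2).
So A² = (L/2)^(−1).
With L = 8.43: A² = 0.2372 and A = 0.4871.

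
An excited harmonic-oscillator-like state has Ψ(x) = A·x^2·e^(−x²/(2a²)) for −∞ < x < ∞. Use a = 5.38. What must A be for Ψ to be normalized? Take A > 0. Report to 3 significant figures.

A ≈ 0.0129

We need A² ∫|f|² dx = 1, taking the integral from −∞ to ∞.
Differentiating ∫e^(−αx²) dx = √(π/α) under α to get the higher moments, carrying out the integral gives A² · 3·√(π)·a^5/4.
So A² = (3·√(π)·a^5/4)^(−1).
Plugging in a = 5.38 yields A = 0.01292.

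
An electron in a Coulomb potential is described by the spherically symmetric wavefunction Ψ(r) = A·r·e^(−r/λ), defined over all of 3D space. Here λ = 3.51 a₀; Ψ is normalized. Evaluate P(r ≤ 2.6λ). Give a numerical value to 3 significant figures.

P = ∫ |Ψ|² 4πr² dr over r ≤ 2.6λ.
A² is fixed by ∫₀^∞ 4πr²|Ψ|² dr = 1, i.e. A² = (3·π·λ^5)^(−1).
In terms of u = r/λ (A², 4π and the length scale all cancel between numerator and denominator), P = [∫_{0}^{2.6} u^4·e^(-2·u) du] / [∫_{0}^{∞} u^4·e^(-2·u) du].
An antiderivative of u^4·e^(-2·u) is -(u^4/2 + u^3 + 3·u^2/2 + 3·u/2 + 3/4)·e^(-2·u); evaluating from 0 to 2.6 gives ≈ 0.44540, while the full integral is 3/4.
The region integral divided by the full integral gives P = 0.5939.

P ≈ 0.594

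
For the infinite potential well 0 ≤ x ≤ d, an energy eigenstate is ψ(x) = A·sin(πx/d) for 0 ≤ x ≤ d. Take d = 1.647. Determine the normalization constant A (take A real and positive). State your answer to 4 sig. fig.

A ≈ 1.102

We need A² ∫|f|² dx = 1, taking the integral from 0 to d.
The integral (without the A² prefactor) comes out to d/2.
Setting this equal to 1 gives A² = 1/(d/2).
Substituting d = 1.647 gives A² = 1.2143, so A = 1.1020.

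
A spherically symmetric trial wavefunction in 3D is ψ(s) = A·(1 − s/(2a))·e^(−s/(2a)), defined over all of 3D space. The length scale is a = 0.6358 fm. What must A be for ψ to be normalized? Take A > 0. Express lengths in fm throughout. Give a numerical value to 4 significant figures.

A ≈ 0.3935 fm^(-3/2)

Require ∫ |ψ|² 4πs² ds = 1 over the whole domain.
(Spherical symmetry: dV = 4πs² ds.)
Recall ∫₀^∞ s^m e^(−s/β) ds = m!·β^(m+1), ∫|ψ|² 4πs² ds = A²·(8·π·a^3).
Hence A² = 1/[8·π·a^3].
Plugging in a = 0.6358 yields A = 0.39346.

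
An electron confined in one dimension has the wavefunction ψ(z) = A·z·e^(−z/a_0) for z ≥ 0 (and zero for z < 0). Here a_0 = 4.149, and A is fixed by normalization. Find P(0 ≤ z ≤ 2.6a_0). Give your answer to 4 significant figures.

|ψ|² is the probability density, so P = ∫_{0}^{2.6a_0} |ψ|² dz.
With A² fixed by ∫|ψ|² = 1, i.e. A² = (a_0^3/4)^(−1), substitute and integrate.
Substituting u = z/a_0, A² and the length scale cancel in the ratio: P = ∫_{0}^{2.6} u^2·e^(-2·u) du / ∫_{0}^{∞} u^2·e^(-2·u) du.
With ∫ u^2·e^(-2·u) du = -(2·u^2 + 2·u + 1)·e^(-2·u)/4 + C, the region integral is 1/4 - 493·e^(-26/5)/100 and the full one is 1/4.
Taking the ratio, P = 0.89121.

P ≈ 0.8912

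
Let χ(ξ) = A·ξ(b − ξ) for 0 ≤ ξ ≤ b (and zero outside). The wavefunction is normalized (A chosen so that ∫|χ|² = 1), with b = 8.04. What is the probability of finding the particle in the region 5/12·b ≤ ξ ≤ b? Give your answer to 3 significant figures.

P ≈ 0.653

The probability is P = ∫ |χ|² dξ over [5/12·b, b].
With A² fixed by ∫|χ|² = 1, i.e. A² = (b^5/30)^(−1), substitute and integrate.
In terms of u = ξ/b (A² and the length scale cancel between numerator and denominator), P = [∫_{5/12}^{1} u^2·(1 - u)^2 du] / [∫_{0}^{1} u^2·(1 - u)^2 du].
With ∫ u^2·(1 - u)^2 du = u^3·(6·u^2 - 15·u + 10)/30 + C, the region integral is ≈ 0.021779 and the full one is 1/30.
The result is P = 0.6534.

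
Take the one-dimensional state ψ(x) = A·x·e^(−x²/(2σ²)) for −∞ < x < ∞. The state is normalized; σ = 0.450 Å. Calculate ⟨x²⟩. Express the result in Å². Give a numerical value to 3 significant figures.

⟨x^2⟩ ≈ 0.304 Å^2

The expectation value is the |ψ|²-weighted average of x^2: ∫ x^2|ψ|² dx.
Differentiating ∫e^(−αx²) dx = √(π/α) under α to get the higher moments, evaluating both integrals, ⟨x²⟩ = 3·σ^2/2.
Putting σ = 0.450 gives 0.3038.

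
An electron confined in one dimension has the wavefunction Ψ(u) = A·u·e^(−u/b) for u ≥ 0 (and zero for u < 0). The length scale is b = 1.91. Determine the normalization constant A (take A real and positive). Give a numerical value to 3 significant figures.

Require ∫ |Ψ|² du = 1 over the whole domain.
Recall ∫₀^∞ u^m e^(−u/β) du = m!·β^(m+1), ∫|Ψ|² du = A²·(b^3/4).
Hence A² = 1/[b^3/4].
Plugging in b = 1.91 yields A = 0.7577.

A ≈ 0.758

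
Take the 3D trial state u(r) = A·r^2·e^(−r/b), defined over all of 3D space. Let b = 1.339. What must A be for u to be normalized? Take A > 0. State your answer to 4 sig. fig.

A ≈ 0.04282

Require ∫ |u|² 4πr² dr = 1 over the whole domain.
In 3D with spherical symmetry the volume element is 4πr² dr.
With ∫₀^∞ r^6 e^(−αr) dr = 6!/α^7, ∫|u|² 4πr² dr = A²·(45·π·b^7/2).
So A² = (45·π·b^7/2)^(−1).
Substituting b = 1.339 gives A² = 0.0018332, so A = 0.042816.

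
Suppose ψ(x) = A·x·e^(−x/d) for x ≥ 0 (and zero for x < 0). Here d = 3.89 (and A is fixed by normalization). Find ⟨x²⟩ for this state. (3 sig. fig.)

The expectation value is the |ψ|²-weighted average of x^2: ∫ x^2|ψ|² dx.
Using ∫₀^∞ xⁿ e^(−αx) dx = n!/αⁿ⁺¹, since the A² factors cancel between numerator and denominator, ⟨x²⟩ = 3·d^2.
Putting d = 3.89 gives 45.40.

⟨x^2⟩ ≈ 45.4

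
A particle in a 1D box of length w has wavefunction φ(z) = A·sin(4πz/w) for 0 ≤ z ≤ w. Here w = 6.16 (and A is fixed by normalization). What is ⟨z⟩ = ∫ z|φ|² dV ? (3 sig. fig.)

By definition ⟨z⟩ = ∫ z |φ(z)|² dz.
With ∫₀^w sin²(nπz/w) dz = w/2, evaluating both integrals, ⟨z⟩ = w/2.
Putting w = 6.16 gives 3.080.

⟨z⟩ ≈ 3.08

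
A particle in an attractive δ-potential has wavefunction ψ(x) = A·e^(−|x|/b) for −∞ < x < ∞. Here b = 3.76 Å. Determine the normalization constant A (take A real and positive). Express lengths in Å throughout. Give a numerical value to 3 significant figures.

Normalization requires ∫|ψ|² dx = 1, integrated from −∞ to ∞.
With ψ = A·e^(−|x|/b), the integral evaluates to A²·[b].
Hence A² = 1/[b].
Substituting b = 3.76 gives A² = 0.2660, so A = 0.5157.

A ≈ 0.516 Å^(-1/2)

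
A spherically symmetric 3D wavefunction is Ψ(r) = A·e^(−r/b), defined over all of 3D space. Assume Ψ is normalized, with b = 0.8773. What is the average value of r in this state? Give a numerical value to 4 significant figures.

⟨r⟩ = ∫ r |Ψ|² 4πr² dr over the full domain.
Recall ∫₀^∞ r^m e^(−r/β) dr = m!·β^(m+1), since the A² factors cancel between numerator and denominator, ⟨r⟩ = 3·b/2.
With b = 0.8773, ⟨r⟩ = 1.3160.

⟨r⟩ ≈ 1.316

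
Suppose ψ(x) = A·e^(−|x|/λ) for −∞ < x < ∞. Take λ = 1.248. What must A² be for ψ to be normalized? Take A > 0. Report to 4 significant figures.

Normalization requires ∫|ψ|² dx = 1, integrated from −∞ to ∞.
Carrying out the integral gives A² · λ.
Hence A² = 1/[λ].
With λ = 1.248: A² = 0.80128 and A = 0.89514.

A^2 ≈ 0.8013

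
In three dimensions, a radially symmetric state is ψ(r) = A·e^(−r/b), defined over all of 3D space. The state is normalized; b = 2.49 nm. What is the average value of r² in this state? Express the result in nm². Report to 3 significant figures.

The expectation value is the |ψ|²-weighted average of r^2: ∫ r^2|ψ|² 4πr² dr.
With ∫₀^∞ r^4 e^(−αr) dr = 4!/α^5, evaluating both integrals, ⟨r²⟩ = 3·b^2.
Putting b = 2.49 gives 18.60.

⟨r^2⟩ ≈ 18.6 nm^2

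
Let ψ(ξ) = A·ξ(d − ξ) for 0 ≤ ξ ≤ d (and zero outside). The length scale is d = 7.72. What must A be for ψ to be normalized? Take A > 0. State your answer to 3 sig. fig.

A ≈ 0.0331

The normalization condition is ∫|ψ|² dξ = 1 from 0 to d.
The integral (without the A² prefactor) comes out to d^5/30.
So A² = (d^5/30)^(−1).
Substituting d = 7.72 gives A² = 0.001094, so A = 0.03308.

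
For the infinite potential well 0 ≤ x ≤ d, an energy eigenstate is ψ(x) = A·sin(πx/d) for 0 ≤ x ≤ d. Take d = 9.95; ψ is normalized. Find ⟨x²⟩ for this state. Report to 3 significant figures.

⟨x²⟩ = ∫ x^2 |ψ|² dx over the full domain.
The ratio of the moment integral to the normalization integral gives ⟨x²⟩ = -d^2/(2·π^2) + d^2/3.
With d = 9.95, ⟨x^2⟩ = 27.99.

⟨x^2⟩ ≈ 28.0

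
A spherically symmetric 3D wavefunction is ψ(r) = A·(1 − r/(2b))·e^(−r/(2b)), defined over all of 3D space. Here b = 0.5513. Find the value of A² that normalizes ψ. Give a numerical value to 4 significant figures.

A^2 ≈ 0.2375

The normalization condition is ∫|ψ|² 4πr² dr = 1 from 0 to ∞.
In 3D with spherical symmetry the volume element is 4πr² dr.
With ∫₀^∞ r^4 e^(−αr) dr = 4!/α^5, the integral (without the A² prefactor) comes out to 8·π·b^3.
So A² = (8·π·b^3)^(−1).
Plugging in b = 0.5513 yields A = 0.48730.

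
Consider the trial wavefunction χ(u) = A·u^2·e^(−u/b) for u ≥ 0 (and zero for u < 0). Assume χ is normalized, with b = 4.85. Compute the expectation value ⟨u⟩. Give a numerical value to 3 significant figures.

⟨u⟩ ≈ 12.1

The expectation value is the |χ|²-weighted average of u: ∫ u|χ|² du.
Evaluating both integrals, ⟨u⟩ = 5·b/2.
With b = 4.85, ⟨u⟩ = 12.13.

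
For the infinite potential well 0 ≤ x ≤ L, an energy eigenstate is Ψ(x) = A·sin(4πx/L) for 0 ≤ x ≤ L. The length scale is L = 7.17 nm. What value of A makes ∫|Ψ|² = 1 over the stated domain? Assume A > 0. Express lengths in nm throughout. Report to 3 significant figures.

Require ∫ |Ψ|² dx = 1 over the whole domain.
With ∫₀^L sin²(nπx/L) dx = L/2, ∫|Ψ|² dx = A²·(L/2).
Plugging in L = 7.17 yields A = 0.5281.

A ≈ 0.528 nm^(-1/2)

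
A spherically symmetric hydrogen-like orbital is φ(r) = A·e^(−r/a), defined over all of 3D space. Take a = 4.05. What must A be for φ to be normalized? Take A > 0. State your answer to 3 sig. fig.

A ≈ 0.0692

Require ∫ |φ|² 4πr² dr = 1 over the whole domain.
The angular integral contributes 4π, leaving ∫₀^∞ r²|φ|² dr.
With ∫₀^∞ r^2 e^(−αr) dr = 2!/α^3, the integral (without the A² prefactor) comes out to π·a^3.
Setting this equal to 1 gives A² = 1/(π·a^3).
Substituting a = 4.05 gives A² = 0.004792, so A = 0.06922.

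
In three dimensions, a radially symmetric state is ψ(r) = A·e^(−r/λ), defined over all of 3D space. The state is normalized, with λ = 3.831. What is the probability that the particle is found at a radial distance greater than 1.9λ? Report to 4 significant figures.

P ≈ 0.2689

P = ∫ |ψ|² 4πr² dr over r > 1.9λ.
The full normalization integral is A²·[π·λ^3] = 1, fixing A².
In terms of u = r/λ (A², 4π and the length scale all cancel between numerator and denominator), P = [∫_{1.9}^{∞} u^2·e^(-2·u) du] / [∫_{0}^{∞} u^2·e^(-2·u) du].
With ∫ u^2·e^(-2·u) du = -(2·u^2 + 2·u + 1)·e^(-2·u)/4 + C, the region integral is 601·e^(-19/5)/200 and the full one is 1/4.
The region integral divided by the full integral gives P = 0.26890.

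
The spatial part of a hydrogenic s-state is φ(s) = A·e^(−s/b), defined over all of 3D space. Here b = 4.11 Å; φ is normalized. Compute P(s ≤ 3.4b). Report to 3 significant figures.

P ≈ 0.966

With dV = 4πs²ds, the probability is ∫|φ|² dV over s ≤ 3.4b.
Normalization gives A² = 1/(π·b^3).
Let u = s/b; then A², 4π and the length scale all cancel, so P = ∫_{0}^{3.4} u^2·e^(-2·u) du ÷ ∫_{0}^{∞} u^2·e^(-2·u) du.
An antiderivative of u^2·e^(-2·u) is -(2·u^2 + 2·u + 1)·e^(-2·u)/4; evaluating from 0 to 3.4 gives 1/4 - 773·e^(-34/5)/100, while the full integral is 1/4.
Taking the ratio yields P = 0.9656.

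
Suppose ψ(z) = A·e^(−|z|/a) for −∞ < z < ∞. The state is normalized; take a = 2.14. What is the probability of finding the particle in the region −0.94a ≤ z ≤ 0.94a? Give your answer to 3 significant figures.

P ≈ 0.847

P = ∫_{−0.94a}^{0.94a} |ψ(z)|² dz.
With A² fixed by ∫|ψ|² = 1, i.e. A² = (a)^(−1), substitute and integrate.
Both integrals are even about z = 0, so only the z ≥ 0 halves are needed (the factors of 2 cancel). Substituting u = z/a, A² and the length scale cancel in the ratio: P = ∫_{0}^{0.94} e^(-2·u) du / ∫_{0}^{∞} e^(-2·u) du.
Using ∫ e^(-2·u) du = -e^(-2·u)/2, the numerator is 1/2 - e^(-47/25)/2 and the denominator is 1/2.
Taking the ratio, P = 0.8474.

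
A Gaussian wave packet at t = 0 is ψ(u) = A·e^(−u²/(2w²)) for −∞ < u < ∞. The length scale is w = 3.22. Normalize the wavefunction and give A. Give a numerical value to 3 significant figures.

A ≈ 0.419

The normalization condition is ∫|ψ|² du = 1 from −∞ to ∞.
Carrying out the integral gives A² · √(π)·w.
Setting this equal to 1 gives A² = 1/(√(π)·w).
Substituting w = 3.22 gives A² = 0.1752, so A = 0.4186.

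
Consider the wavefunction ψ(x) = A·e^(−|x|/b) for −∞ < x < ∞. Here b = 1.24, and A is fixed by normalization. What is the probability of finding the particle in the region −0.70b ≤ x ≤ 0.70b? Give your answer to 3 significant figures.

P ≈ 0.753

The probability is P = ∫ |ψ|² dx over [−0.70b, 0.70b].
With A² fixed by ∫|ψ|² = 1, i.e. A² = (b)^(−1), substitute and integrate.
By symmetry take twice the x ≥ 0 contribution in numerator and denominator; the 2's cancel. In terms of u = x/b (A² and the length scale cancel between numerator and denominator), P = [∫_{0}^{0.70} e^(-2·u) du] / [∫_{0}^{∞} e^(-2·u) du].
Using ∫ e^(-2·u) du = -e^(-2·u)/2, the numerator is 1/2 - e^(-7/5)/2 and the denominator is 1/2.
Evaluating gives P = 0.7534.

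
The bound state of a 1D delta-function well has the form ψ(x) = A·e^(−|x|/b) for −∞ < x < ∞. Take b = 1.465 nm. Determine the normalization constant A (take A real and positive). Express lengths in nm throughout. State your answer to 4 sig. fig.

A ≈ 0.8262 nm^(-1/2)

Require ∫ |ψ|² dx = 1 over the whole domain.
With ψ = A·e^(−|x|/b), the integral evaluates to A²·[b].
So A² = (b)^(−1).
With b = 1.465: A² = 0.68259 and A = 0.82619.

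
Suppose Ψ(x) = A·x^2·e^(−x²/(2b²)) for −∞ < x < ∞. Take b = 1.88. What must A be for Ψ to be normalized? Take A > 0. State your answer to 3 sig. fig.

A ≈ 0.179

Require ∫ |Ψ|² dx = 1 over the whole domain.
Differentiating ∫e^(−αx²) dx = √(π/α) under α to get the higher moments, carrying out the integral gives A² · 3·√(π)·b^5/4.
Hence A² = 1/[3·√(π)·b^5/4].
Substituting b = 1.88 gives A² = 0.03203, so A = 0.1790.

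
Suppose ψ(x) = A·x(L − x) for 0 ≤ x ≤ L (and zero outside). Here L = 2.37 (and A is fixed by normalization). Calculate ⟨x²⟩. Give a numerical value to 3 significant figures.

The expectation value is the |ψ|²-weighted average of x^2: ∫ x^2|ψ|² dx.
Evaluating both integrals, ⟨x²⟩ = 2·L^2/7.
Putting L = 2.37 gives 1.605.

⟨x^2⟩ ≈ 1.60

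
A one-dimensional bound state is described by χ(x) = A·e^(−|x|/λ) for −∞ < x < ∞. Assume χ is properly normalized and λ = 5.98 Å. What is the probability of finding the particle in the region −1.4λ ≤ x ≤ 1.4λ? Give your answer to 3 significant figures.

P = ∫_{−1.4λ}^{1.4λ} |χ(x)|² dx.
Since A² = 1/(λ), this is the region integral divided by the full normalization integral.
By symmetry take twice the x ≥ 0 contribution in numerator and denominator; the 2's cancel. Substituting u = x/λ, A² and the length scale cancel in the ratio: P = ∫_{0}^{1.4} e^(-2·u) du / ∫_{0}^{∞} e^(-2·u) du.
Using ∫ e^(-2·u) du = -e^(-2·u)/2, the numerator is 1/2 - e^(-14/5)/2 and the denominator is 1/2.
Taking the ratio, P = 0.9392.

P ≈ 0.939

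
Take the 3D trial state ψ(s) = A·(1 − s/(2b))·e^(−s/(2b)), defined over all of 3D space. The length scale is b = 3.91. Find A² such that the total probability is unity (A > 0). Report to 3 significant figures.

A^2 ≈ 0.000666

We need A² ∫|f|² 4πs² ds = 1, taking the integral from 0 to ∞.
Recall ∫₀^∞ s^m e^(−s/β) ds = m!·β^(m+1), the integral (without the A² prefactor) comes out to 8·π·b^3.
Hence A² = 1/[8·π·b^3].
Plugging in b = 3.91 yields A = 0.02580.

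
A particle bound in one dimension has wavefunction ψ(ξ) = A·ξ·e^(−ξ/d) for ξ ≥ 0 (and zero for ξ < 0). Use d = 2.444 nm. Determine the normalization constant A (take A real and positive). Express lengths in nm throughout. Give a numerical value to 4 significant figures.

Normalization requires ∫|ψ|² dξ = 1, integrated from 0 to ∞.
Carrying out the integral gives A² · d^3/4.
So A² = (d^3/4)^(−1).
Substituting d = 2.444 gives A² = 0.27400, so A = 0.52345.

A ≈ 0.5235 nm^(-3/2)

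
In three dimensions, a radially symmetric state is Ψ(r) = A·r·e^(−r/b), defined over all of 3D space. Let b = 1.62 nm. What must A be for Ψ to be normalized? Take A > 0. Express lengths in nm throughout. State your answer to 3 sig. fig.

Normalization requires ∫|Ψ|² 4πr² dr = 1, integrated from 0 to ∞.
With ∫₀^∞ r^4 e^(−αr) dr = 4!/α^5, with Ψ = A·r·e^(−r/b), the integral evaluates to A²·[3·π·b^5].
So A² = (3·π·b^5)^(−1).
With b = 1.62: A² = 0.009509 and A = 0.09752.

A ≈ 0.0975 nm^(-5/2)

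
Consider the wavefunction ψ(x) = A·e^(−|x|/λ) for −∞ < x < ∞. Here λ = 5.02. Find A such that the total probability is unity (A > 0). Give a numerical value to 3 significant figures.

A ≈ 0.446

We need A² ∫|f|² dx = 1, taking the integral from −∞ to ∞.
Recall ∫₀^∞ x^m e^(−x/β) dx = m!·β^(m+1), with ψ = A·e^(−|x|/λ), the integral evaluates to A²·[λ].
Substituting λ = 5.02 gives A² = 0.1992, so A = 0.4463.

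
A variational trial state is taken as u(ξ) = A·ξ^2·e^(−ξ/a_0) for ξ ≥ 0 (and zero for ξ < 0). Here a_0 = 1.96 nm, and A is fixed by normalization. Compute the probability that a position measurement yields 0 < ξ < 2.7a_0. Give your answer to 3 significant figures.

P ≈ 0.627

The probability is P = ∫ |u|² dξ over [0, 2.7a_0].
With A² fixed by ∫|u|² = 1, i.e. A² = (3·a_0^5/4)^(−1), substitute and integrate.
Substituting t = ξ/a_0, A² and the length scale cancel in the ratio: P = ∫_{0}^{2.7} t^4·e^(-2·t) dt / ∫_{0}^{∞} t^4·e^(-2·t) dt.
An antiderivative of t^4·e^(-2·t) is -(t^4/2 + t^3 + 3·t^2/2 + 3·t/2 + 3/4)·e^(-2·t); evaluating from 0 to 2.7 gives ≈ 0.47002, while the full integral is 3/4.
Evaluating gives P = 0.6267.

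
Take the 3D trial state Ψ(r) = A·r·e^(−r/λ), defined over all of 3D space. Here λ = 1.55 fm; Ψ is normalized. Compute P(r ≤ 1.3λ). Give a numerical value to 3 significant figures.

P ≈ 0.123

Integrate the radial probability density 4πr²|Ψ|² over r ≤ 1.3λ.
A² is fixed by ∫₀^∞ 4πr²|Ψ|² dr = 1, i.e. A² = (3·π·λ^5)^(−1).
Let u = r/λ; then A², 4π and the length scale all cancel, so P = ∫_{0}^{1.3} u^4·e^(-2·u) du ÷ ∫_{0}^{∞} u^4·e^(-2·u) du.
An antiderivative of u^4·e^(-2·u) is -(u^4/2 + u^3 + 3·u^2/2 + 3·u/2 + 3/4)·e^(-2·u); evaluating from 0 to 1.3 gives ≈ 0.091932, while the full integral is 3/4.
This evaluates to P = 0.1226.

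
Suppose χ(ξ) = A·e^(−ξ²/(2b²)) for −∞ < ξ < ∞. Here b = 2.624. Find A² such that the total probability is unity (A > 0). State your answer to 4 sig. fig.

A^2 ≈ 0.2150

Require ∫ |χ|² dξ = 1 over the whole domain.
Differentiating ∫e^(−αξ²) dξ = √(π/α) under α to get the higher moments, with χ = A·e^(−ξ²/(2b²)), the integral evaluates to A²·[√(π)·b].
Setting this equal to 1 gives A² = 1/(√(π)·b).
Substituting b = 2.624 gives A² = 0.21501, so A = 0.46369.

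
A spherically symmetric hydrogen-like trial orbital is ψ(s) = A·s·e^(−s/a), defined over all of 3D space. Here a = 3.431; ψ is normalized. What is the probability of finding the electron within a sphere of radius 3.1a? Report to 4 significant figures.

Integrate the radial probability density 4πs²|ψ|² over s ≤ 3.1a.
The full normalization integral is A²·[3·π·a^5] = 1, fixing A².
Let u = s/a; then A², 4π and the length scale all cancel, so P = ∫_{0}^{3.1} u^4·e^(-2·u) du ÷ ∫_{0}^{∞} u^4·e^(-2·u) du.
An antiderivative of u^4·e^(-2·u) is -(u^4/2 + u^3 + 3·u^2/2 + 3·u/2 + 3/4)·e^(-2·u); evaluating from 0 to 3.1 gives ≈ 0.555617, while the full integral is 3/4.
This evaluates to P = 0.74082.

P ≈ 0.7408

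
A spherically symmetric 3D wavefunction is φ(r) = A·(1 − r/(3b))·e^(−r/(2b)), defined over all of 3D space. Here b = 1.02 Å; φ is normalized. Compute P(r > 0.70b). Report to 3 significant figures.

Integrate the radial probability density 4πr²|φ|² over r > 0.70b.
Normalization gives A² = 1/(8·π·b^3/3).
In terms of u = r/b (A², 4π and the length scale all cancel between numerator and denominator), P = [∫_{0.70}^{∞} u^2·(1 - u/3)^2·e^(-u) du] / [∫_{0}^{∞} u^2·(1 - u/3)^2·e^(-u) du].
An antiderivative of u^2·(1 - u/3)^2·e^(-u) is (-u^4 + 2·u^3 - 3·u^2 - 6·u - 6)·e^(-u)/9; evaluating from 0.70 to ∞ gives ≈ 0.61930, while the full integral is 2/3.
Taking the ratio yields P = 0.9290.

P ≈ 0.929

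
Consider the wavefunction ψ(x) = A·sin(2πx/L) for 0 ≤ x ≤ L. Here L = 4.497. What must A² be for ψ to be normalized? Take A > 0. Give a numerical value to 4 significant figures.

Normalization requires ∫|ψ|² dx = 1, integrated from 0 to L.
The integral (without the A² prefactor) comes out to L/2.
Hence A² = 1/[L/2].
Substituting L = 4.497 gives A² = 0.44474, so A = 0.66689.

A^2 ≈ 0.4447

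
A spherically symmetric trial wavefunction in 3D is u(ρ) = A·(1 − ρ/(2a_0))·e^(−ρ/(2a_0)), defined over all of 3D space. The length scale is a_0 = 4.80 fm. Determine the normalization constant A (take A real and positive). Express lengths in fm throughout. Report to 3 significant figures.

A ≈ 0.0190 fm^(-3/2)

Normalization requires ∫|u|² 4πρ² dρ = 1, integrated from 0 to ∞.
Using ∫₀^∞ ρⁿ e^(−αρ) dρ = n!/αⁿ⁺¹, the integral (without the A² prefactor) comes out to 8·π·a_0^3.
With a_0 = 4.80: A² = 0.0003598 and A = 0.01897.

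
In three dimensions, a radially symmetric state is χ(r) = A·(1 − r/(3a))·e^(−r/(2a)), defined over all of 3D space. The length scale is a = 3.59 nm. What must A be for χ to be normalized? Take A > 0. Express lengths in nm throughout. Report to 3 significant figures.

A ≈ 0.0508 nm^(-3/2)

The normalization condition is ∫|χ|² 4πr² dr = 1 from 0 to ∞.
In 3D with spherical symmetry the volume element is 4πr² dr.
Carrying out the integral gives A² · 8·π·a^3/3.
Setting this equal to 1 gives A² = 1/(8·π·a^3/3).
Substituting a = 3.59 gives A² = 0.002580, so A = 0.05079.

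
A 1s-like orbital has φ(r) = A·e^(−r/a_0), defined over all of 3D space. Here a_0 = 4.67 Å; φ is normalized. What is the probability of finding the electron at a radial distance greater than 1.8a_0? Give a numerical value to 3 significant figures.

P ≈ 0.303

With dV = 4πr²dr, the probability is ∫|φ|² dV over r > 1.8a_0.
The full normalization integral is A²·[π·a_0^3] = 1, fixing A².
Let u = r/a_0; then A², 4π and the length scale all cancel, so P = ∫_{1.8}^{∞} u^2·e^(-2·u) du ÷ ∫_{0}^{∞} u^2·e^(-2·u) du.
With ∫ u^2·e^(-2·u) du = -(2·u^2 + 2·u + 1)·e^(-2·u)/4 + C, the region integral is 277·e^(-18/5)/100 and the full one is 1/4.
The region integral divided by the full integral gives P = 0.3027.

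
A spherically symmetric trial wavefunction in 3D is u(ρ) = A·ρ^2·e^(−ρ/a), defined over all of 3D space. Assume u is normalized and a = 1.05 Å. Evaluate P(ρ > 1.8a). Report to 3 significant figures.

P = ∫ |u|² 4πρ² dρ over ρ > 1.8a.
The full normalization integral is A²·[45·π·a^7/2] = 1, fixing A².
In terms of t = ρ/a (A², 4π and the length scale all cancel between numerator and denominator), P = [∫_{1.8}^{∞} t^6·e^(-2·t) dt] / [∫_{0}^{∞} t^6·e^(-2·t) dt].
An antiderivative of t^6·e^(-2·t) is -(4·t^6 + 12·t^5 + 30·t^4 + 60·t^3 + 90·t^2 + 90·t + 45)·e^(-2·t)/8; evaluating from 1.8 to ∞ gives ≈ 5.2128, while the full integral is 45/8.
Taking the ratio yields P = 0.9267.

P ≈ 0.927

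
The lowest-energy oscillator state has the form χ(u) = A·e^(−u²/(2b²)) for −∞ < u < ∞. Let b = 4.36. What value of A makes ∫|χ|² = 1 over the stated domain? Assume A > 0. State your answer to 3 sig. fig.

A ≈ 0.360

Require ∫ |χ|² du = 1 over the whole domain.
Using the Gaussian integral ∫_{−∞}^{∞} e^(−αu²) du = √(π/α), carrying out the integral gives A² · √(π)·b.
Setting this equal to 1 gives A² = 1/(√(π)·b).
Substituting b = 4.36 gives A² = 0.1294, so A = 0.3597.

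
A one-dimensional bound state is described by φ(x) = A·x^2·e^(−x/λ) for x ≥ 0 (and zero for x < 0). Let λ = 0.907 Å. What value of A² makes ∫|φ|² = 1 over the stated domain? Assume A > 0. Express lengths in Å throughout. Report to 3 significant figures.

A^2 ≈ 2.17 Å^(-5)

Require ∫ |φ|² dx = 1 over the whole domain.
Recall ∫₀^∞ x^m e^(−x/β) dx = m!·β^(m+1), with φ = A·x^2·e^(−x/λ), the integral evaluates to A²·[3·λ^5/4].
Substituting λ = 0.907 gives A² = 2.172, so A = 1.474.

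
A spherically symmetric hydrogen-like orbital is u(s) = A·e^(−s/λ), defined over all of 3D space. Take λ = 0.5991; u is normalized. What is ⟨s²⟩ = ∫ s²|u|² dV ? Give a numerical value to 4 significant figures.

By definition ⟨s²⟩ = ∫ s^2 |u(s)|² 4πs² ds.
Since the A² factors cancel between numerator and denominator, ⟨s²⟩ = 3·λ^2.
With λ = 0.5991, ⟨s^2⟩ = 1.0768.

⟨s^2⟩ ≈ 1.077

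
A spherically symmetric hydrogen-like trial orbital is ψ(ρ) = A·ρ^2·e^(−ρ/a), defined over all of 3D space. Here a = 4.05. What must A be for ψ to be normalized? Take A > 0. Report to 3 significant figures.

A ≈ 0.000890

We need A² ∫|f|² 4πρ² dρ = 1, taking the integral from 0 to ∞.
The angular integral contributes 4π, leaving ∫₀^∞ ρ²|ψ|² dρ.
∫|ψ|² 4πρ² dρ = A²·(45·π·a^7/2).
Setting this equal to 1 gives A² = 1/(45·π·a^7/2).
Plugging in a = 4.05 yields A = 0.0008897.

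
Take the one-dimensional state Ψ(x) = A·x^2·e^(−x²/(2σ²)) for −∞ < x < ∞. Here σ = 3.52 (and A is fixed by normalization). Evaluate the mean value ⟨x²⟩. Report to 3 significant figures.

The expectation value is the |Ψ|²-weighted average of x^2: ∫ x^2|Ψ|² dx.
Evaluating both integrals, ⟨x²⟩ = 5·σ^2/2.
Putting σ = 3.52 gives 30.98.

⟨x^2⟩ ≈ 31.0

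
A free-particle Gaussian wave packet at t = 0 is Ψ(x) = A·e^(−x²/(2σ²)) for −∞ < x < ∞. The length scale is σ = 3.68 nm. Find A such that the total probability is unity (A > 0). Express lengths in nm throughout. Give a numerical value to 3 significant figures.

The normalization condition is ∫|Ψ|² dx = 1 from −∞ to ∞.
With ∫_{−∞}^{∞} x^(2m) e^(−αx²) dx = (2m−1)!!·√π / (2^m α^(m+1/2)), the integral (without the A² prefactor) comes out to √(π)·σ.
So A² = (√(π)·σ)^(−1).
Substituting σ = 3.68 gives A² = 0.1533, so A = 0.3916.

A ≈ 0.392 nm^(-1/2)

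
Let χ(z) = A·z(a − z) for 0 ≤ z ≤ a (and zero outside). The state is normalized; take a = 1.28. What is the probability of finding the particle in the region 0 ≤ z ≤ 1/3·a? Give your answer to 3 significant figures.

|χ|² is the probability density, so P = ∫_{0}^{1/3·a} |χ|² dz.
Since A² = 1/(a^5/30), this is the region integral divided by the full normalization integral.
In terms of u = z/a (A² and the length scale cancel between numerator and denominator), P = [∫_{0}^{1/3} u^2·(1 - u)^2 du] / [∫_{0}^{1} u^2·(1 - u)^2 du].
Using ∫ u^2·(1 - u)^2 du = u^3·(6·u^2 - 15·u + 10)/30, the numerator is 17/2430 and the denominator is 1/30.
The result is P = 17/81.

P ≈ 0.210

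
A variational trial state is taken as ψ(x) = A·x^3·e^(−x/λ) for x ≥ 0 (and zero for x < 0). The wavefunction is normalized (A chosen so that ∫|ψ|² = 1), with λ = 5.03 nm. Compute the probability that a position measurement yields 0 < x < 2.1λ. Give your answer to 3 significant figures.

P ≈ 0.133

P = ∫_{0}^{2.1λ} |ψ(x)|² dx.
Since A² = 1/(45·λ^7/8), this is the region integral divided by the full normalization integral.
In terms of u = x/λ (A² and the length scale cancel between numerator and denominator), P = [∫_{0}^{2.1} u^6·e^(-2·u) du] / [∫_{0}^{∞} u^6·e^(-2·u) du].
Using ∫ u^6·e^(-2·u) du = -(4·u^6 + 12·u^5 + 30·u^4 + 60·u^3 + 90·u^2 + 90·u + 45)·e^(-2·u)/8, the numerator is ≈ 0.74552 and the denominator is 45/8.
Taking the ratio, P = 0.1325.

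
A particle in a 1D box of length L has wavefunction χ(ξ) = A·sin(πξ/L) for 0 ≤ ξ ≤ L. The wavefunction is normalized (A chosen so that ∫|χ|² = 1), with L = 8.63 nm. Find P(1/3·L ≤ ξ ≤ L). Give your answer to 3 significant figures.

P = ∫_{1/3·L}^{L} |χ(ξ)|² dξ.
Since A² = 1/(L/2), this is the region integral divided by the full normalization integral.
In terms of u = ξ/L (A² and the length scale cancel between numerator and denominator), P = [∫_{1/3}^{1} sin(π·u)^2 du] / [∫_{0}^{1} sin(π·u)^2 du].
With ∫ sin(π·u)^2 du = u/2 - sin(2·π·u)/(4·π) + C, the region integral is √(3)/(8·π) + 1/3 and the full one is 1/2.
Taking the ratio, P = √(3)/(4·π) + 2/3.

P ≈ 0.804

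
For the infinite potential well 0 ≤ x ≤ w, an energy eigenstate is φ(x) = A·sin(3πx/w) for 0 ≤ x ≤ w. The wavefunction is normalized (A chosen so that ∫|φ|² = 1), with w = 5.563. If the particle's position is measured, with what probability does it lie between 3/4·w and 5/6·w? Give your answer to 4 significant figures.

P = ∫_{3/4·w}^{5/6·w} |φ(x)|² dx.
With A² fixed by ∫|φ|² = 1, i.e. A² = (w/2)^(−1), substitute and integrate.
Substituting u = x/w, A² and the length scale cancel in the ratio: P = ∫_{3/4}^{5/6} sin(3·π·u)^2 du / ∫_{0}^{1} sin(3·π·u)^2 du.
An antiderivative of sin(3·π·u)^2 is u/2 - sin(6·π·u)/(12·π); evaluating from 3/4 to 5/6 gives 1/(12·π) + 1/24, while the full integral is 1/2.
Evaluating gives P = (2 + π)/(12·π).

P ≈ 0.1364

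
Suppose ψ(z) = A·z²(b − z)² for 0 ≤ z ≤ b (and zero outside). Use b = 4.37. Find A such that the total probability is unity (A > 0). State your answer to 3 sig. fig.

Normalization requires ∫|ψ|² dz = 1, integrated from 0 to b.
∫|ψ|² dz = A²·(b^9/630).
Hence A² = 1/[b^9/630].
With b = 4.37: A² = 0.001084 and A = 0.03292.

A ≈ 0.0329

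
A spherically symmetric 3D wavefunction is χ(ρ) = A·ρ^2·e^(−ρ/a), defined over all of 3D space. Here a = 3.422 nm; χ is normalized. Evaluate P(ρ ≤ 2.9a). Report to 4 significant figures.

P ≈ 0.3616

With dV = 4πρ²dρ, the probability is ∫|χ|² dV over ρ ≤ 2.9a.
A² is fixed by ∫₀^∞ 4πρ²|χ|² dρ = 1, i.e. A² = (45·π·a^7/2)^(−1).
Substituting u = ρ/a, A², 4π and the length scale all cancel in the ratio: P = ∫_{0}^{2.9} u^6·e^(-2·u) du / ∫_{0}^{∞} u^6·e^(-2·u) du.
With ∫ u^6·e^(-2·u) du = -(4·u^6 + 12·u^5 + 30·u^4 + 60·u^3 + 90·u^2 + 90·u + 45)·e^(-2·u)/8 + C, the region integral is ≈ 2.03405 and the full one is 45/8.
This evaluates to P = 0.36161.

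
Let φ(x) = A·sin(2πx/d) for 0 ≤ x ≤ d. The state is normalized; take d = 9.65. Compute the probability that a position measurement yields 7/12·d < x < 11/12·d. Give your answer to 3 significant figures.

|φ|² is the probability density, so P = ∫_{7/12·d}^{11/12·d} |φ|² dx.
With A² fixed by ∫|φ|² = 1, i.e. A² = (d/2)^(−1), substitute and integrate.
In terms of u = x/d (A² and the length scale cancel between numerator and denominator), P = [∫_{7/12}^{11/12} sin(2·π·u)^2 du] / [∫_{0}^{1} sin(2·π·u)^2 du].
An antiderivative of sin(2·π·u)^2 is u/2 - sin(4·π·u)/(8·π); evaluating from 7/12 to 11/12 gives √(3)/(8·π) + 1/6, while the full integral is 1/2.
This works out to P = (√(3)/4 + π/3)/π.

P ≈ 0.471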